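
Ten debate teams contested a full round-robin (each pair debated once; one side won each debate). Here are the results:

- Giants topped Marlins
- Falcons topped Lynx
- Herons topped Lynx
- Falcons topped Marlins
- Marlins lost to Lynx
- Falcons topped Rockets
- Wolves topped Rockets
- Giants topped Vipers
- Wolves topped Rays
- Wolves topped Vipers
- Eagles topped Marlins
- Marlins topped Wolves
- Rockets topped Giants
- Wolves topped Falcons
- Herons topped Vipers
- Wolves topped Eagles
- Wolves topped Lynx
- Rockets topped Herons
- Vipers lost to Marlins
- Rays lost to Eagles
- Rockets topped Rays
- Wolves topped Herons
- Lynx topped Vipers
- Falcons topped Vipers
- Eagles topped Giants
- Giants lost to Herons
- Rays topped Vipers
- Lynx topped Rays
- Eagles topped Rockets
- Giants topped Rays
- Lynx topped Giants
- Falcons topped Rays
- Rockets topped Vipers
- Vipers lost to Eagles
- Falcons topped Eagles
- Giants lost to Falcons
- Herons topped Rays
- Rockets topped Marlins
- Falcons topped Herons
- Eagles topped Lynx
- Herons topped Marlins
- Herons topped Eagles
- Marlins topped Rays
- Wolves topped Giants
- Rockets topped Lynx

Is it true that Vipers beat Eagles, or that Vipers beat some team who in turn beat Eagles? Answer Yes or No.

Vipers did not beat Eagles directly.
Vipers beat no one, so there is no intermediate team.

No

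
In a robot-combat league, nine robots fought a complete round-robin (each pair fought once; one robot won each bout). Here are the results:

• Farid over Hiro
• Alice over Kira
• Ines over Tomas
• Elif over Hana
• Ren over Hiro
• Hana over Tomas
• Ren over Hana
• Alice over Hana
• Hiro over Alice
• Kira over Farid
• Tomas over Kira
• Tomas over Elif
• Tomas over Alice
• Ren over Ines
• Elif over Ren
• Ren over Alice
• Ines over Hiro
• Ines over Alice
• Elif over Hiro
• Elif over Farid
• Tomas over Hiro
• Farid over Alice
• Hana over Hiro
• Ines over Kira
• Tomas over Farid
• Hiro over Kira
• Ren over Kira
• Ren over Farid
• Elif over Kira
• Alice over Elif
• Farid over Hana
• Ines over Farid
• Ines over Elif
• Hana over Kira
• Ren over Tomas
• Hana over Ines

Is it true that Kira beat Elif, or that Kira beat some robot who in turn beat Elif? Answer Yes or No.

Kira did not beat Elif directly.
Kira beat Farid, but each of them lost to Elif. No two-step path.

No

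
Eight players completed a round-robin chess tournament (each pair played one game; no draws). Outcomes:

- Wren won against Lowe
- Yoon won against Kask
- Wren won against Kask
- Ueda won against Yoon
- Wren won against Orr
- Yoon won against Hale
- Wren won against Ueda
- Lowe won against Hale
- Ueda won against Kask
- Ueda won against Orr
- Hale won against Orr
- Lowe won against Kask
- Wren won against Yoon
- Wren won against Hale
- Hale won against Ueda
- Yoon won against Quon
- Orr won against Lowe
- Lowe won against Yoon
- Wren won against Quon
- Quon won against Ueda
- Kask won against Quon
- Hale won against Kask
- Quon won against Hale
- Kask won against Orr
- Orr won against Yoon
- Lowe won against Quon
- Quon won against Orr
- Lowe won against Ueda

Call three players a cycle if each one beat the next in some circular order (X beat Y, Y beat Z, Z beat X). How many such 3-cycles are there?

Win totals: Lowe 5, Kask 2, Wren 7, Ueda 3, Orr 2, Hale 3, Quon 3, Yoon 3.
A player with w wins dominates both others in C(w,2) triples; summing gives 10 + 1 + 21 + 3 + 1 + 3 + 3 + 3 = 45 transitive triples.
Total triples C(8,3) = 56, so cyclic triples = 56 − 45 = 11.

11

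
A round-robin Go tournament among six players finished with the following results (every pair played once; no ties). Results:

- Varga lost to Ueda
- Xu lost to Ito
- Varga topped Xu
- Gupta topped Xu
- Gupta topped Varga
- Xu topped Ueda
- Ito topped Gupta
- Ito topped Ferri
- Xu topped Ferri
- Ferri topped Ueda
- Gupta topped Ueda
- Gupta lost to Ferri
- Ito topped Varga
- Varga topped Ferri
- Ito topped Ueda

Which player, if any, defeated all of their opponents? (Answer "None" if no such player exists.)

Ito

Ito has 5 wins out of 5 opponents — a perfect record.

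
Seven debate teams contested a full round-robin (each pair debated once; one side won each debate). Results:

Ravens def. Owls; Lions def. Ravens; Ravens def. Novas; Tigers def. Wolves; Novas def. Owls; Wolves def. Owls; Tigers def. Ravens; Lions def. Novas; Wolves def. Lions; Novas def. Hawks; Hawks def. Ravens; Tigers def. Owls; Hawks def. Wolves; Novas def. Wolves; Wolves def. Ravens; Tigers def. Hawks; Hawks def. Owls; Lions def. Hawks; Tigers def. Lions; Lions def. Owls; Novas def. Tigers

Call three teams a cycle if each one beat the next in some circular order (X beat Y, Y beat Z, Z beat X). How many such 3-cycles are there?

6

Win totals: Wolves 3, Lions 4, Owls 0, Ravens 2, Novas 4, Tigers 5, Hawks 3.
A team with w wins dominates both others in C(w,2) triples; summing gives 3 + 6 + 0 + 1 + 6 + 10 + 3 = 29 transitive triples.
Total triples C(7,3) = 35, so cyclic triples = 35 − 29 = 6.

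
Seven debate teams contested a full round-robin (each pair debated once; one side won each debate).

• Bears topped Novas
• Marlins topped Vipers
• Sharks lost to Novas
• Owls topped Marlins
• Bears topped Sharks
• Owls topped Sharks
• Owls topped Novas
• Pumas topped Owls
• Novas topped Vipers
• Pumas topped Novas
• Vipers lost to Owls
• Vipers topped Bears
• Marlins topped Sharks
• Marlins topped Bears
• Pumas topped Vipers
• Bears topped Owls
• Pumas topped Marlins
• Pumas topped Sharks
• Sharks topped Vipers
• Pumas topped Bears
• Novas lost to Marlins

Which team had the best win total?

Pumas

Win totals: Sharks 1, Pumas 6, Vipers 1, Marlins 4, Bears 3, Novas 2, Owls 4.
Pumas leads with 6 wins (next highest: 4).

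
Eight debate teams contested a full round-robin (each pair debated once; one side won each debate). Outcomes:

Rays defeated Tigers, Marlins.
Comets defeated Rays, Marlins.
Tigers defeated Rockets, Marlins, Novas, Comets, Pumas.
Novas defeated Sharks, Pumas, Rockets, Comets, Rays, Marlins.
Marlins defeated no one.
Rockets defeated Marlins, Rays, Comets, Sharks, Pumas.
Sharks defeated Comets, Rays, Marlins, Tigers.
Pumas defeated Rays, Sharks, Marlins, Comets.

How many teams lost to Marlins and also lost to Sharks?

0

Marlins beat: no one.
Sharks beat: Marlins, Rays, Tigers, Comets.
No one was beaten by both.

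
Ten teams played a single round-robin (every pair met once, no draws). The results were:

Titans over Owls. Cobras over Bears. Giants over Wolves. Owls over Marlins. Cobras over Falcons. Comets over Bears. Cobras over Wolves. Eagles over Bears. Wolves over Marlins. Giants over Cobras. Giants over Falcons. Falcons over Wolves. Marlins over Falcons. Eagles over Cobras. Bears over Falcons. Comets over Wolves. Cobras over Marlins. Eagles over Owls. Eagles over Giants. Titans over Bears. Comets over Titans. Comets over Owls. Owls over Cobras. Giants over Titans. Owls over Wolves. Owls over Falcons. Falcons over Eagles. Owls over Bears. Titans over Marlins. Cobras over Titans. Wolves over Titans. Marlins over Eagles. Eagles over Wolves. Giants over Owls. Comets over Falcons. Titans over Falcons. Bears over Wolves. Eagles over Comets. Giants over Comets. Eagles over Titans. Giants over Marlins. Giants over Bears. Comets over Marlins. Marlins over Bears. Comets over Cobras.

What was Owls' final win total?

Owls' results: beat Marlins, Wolves, Cobras, Falcons, Bears; lost to Comets, Titans, Eagles, Giants.
That is 5 wins.

5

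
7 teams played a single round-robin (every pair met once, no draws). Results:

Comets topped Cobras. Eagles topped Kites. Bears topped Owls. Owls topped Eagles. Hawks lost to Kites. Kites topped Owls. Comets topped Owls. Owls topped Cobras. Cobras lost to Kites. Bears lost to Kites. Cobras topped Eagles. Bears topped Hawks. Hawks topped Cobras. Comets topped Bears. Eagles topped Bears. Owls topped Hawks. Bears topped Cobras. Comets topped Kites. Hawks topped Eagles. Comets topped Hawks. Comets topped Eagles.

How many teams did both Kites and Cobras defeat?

Kites beat: Hawks, Owls, Bears, Cobras.
Cobras beat: Eagles.
No one was beaten by both.

0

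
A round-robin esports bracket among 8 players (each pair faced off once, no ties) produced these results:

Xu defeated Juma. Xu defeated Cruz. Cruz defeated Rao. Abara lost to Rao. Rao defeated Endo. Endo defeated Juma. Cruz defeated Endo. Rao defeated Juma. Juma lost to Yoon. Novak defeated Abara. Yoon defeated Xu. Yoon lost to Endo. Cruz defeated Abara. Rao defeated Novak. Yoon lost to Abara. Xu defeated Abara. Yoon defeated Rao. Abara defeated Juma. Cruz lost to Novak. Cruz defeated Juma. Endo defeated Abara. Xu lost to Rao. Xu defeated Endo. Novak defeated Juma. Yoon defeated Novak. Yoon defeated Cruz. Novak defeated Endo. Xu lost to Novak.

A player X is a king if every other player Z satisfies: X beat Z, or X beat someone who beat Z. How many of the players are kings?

5

Rao reaches everyone (king).
Juma cannot reach Rao, Endo, Abara, Yoon, Cruz, Novak, Xu in two steps.
Endo reaches everyone (king).
Abara cannot reach Endo in two steps.
Yoon reaches everyone (king).
Cruz reaches everyone (king).
Novak reaches everyone (king).
Xu cannot reach Novak in two steps.
Kings: Rao, Endo, Yoon, Cruz, Novak — 5.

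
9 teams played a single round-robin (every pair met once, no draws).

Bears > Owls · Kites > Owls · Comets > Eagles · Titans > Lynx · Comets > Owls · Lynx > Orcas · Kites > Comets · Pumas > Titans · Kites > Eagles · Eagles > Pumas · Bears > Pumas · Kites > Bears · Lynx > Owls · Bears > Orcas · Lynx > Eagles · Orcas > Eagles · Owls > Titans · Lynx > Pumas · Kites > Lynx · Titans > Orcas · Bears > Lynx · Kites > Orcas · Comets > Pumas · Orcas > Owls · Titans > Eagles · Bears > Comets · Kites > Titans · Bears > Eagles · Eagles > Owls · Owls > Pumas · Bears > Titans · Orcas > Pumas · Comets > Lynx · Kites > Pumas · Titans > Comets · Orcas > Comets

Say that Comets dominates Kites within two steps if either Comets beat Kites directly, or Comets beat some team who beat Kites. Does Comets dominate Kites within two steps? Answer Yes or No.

Comets did not beat Kites directly.
Comets beat Eagles, Owls, Lynx, Pumas, but each of them lost to Kites. No two-step path.

No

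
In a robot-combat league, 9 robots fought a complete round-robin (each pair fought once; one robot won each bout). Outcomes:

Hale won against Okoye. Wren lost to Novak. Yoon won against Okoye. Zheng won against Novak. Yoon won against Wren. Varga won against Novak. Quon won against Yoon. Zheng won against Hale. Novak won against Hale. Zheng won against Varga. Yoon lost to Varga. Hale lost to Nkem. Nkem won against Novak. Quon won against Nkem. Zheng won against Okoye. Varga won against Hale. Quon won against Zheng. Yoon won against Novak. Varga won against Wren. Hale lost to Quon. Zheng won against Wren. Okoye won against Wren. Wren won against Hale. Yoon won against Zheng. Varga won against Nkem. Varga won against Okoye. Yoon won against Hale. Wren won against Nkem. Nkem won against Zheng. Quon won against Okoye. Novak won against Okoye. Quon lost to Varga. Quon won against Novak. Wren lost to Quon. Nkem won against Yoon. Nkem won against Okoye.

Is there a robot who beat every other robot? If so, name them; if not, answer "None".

Highest win total is Varga with 7 (out of 8 possible).
Varga lost to Zheng, so no robot went undefeated.

None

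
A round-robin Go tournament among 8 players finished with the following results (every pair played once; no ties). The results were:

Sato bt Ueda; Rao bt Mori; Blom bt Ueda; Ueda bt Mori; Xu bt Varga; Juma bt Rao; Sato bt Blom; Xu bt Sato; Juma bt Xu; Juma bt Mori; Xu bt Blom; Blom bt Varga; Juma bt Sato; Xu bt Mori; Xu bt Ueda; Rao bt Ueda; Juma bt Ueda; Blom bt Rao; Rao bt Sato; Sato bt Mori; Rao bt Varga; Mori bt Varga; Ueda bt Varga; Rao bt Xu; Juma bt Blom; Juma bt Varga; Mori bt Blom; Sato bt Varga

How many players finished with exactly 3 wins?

1

Win totals: Mori 2, Xu 5, Juma 7, Varga 0, Sato 4, Rao 5, Blom 3, Ueda 2.
Exactly 3: Blom — 1 player.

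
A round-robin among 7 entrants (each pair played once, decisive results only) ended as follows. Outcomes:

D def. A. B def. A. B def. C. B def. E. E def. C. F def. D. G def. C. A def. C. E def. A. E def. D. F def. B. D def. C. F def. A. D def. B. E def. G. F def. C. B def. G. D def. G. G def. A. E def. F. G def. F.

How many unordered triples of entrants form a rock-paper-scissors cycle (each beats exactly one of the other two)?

4

Win totals: A 1, B 4, C 0, D 4, E 5, F 4, G 3.
An entrant with w wins dominates both others in C(w,2) triples; summing gives 0 + 6 + 0 + 6 + 10 + 6 + 3 = 31 transitive triples.
Total triples C(7,3) = 35, so cyclic triples = 35 − 31 = 4.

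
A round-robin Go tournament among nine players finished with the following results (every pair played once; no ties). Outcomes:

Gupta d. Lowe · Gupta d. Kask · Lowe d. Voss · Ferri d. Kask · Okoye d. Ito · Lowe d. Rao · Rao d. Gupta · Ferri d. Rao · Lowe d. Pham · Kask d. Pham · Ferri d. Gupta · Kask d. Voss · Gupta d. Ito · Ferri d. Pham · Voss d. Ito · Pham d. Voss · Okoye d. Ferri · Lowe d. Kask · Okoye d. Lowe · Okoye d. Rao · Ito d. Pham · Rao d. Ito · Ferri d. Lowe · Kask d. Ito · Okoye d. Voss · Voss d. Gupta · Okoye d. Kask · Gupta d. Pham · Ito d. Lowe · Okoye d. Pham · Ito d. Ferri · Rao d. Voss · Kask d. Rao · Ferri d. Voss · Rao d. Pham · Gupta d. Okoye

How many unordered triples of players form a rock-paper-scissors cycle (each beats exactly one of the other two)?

16

Win totals: Kask 4, Pham 1, Rao 4, Gupta 5, Ferri 6, Voss 2, Okoye 7, Ito 3, Lowe 4.
A player with w wins dominates both others in C(w,2) triples; summing gives 6 + 0 + 6 + 10 + 15 + 1 + 21 + 3 + 6 = 68 transitive triples.
Total triples C(9,3) = 84, so cyclic triples = 84 − 68 = 16.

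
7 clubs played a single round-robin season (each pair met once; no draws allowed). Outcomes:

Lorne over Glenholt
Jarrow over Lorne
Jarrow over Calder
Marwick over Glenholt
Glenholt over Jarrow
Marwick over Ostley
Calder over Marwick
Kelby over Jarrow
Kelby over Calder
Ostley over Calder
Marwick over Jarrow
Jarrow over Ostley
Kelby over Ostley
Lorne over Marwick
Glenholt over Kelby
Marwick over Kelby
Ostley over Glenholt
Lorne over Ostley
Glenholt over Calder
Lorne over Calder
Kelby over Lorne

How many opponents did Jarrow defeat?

3

Jarrow's results: beat Calder, Ostley, Lorne; lost to Kelby, Glenholt, Marwick.
That is 3 wins.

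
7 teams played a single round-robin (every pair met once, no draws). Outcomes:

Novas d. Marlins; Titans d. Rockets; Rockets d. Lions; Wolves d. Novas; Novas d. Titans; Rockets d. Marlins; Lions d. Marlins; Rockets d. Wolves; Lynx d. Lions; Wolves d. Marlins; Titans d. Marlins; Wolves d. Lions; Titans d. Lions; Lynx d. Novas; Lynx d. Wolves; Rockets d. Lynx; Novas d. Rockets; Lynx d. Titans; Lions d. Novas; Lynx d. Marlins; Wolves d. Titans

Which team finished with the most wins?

Win totals: Novas 3, Lions 2, Rockets 4, Titans 3, Marlins 0, Lynx 5, Wolves 4.
Lynx leads with 5 wins (next highest: 4).

Lynx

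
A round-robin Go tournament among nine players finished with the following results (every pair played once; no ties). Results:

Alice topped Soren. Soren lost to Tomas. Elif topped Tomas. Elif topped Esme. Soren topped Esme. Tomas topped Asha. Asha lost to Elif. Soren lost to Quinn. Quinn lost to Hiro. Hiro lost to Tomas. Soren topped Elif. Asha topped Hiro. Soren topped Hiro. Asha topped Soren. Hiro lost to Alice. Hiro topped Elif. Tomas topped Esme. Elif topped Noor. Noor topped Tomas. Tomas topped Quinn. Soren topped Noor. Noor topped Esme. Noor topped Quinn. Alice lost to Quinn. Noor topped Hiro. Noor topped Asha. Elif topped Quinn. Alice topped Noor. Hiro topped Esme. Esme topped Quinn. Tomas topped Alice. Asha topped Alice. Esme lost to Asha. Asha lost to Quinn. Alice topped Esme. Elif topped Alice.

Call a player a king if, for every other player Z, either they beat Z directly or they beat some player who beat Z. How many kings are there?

6

Soren reaches everyone (king).
Tomas reaches everyone (king).
Noor reaches everyone (king).
Esme cannot reach Tomas, Noor, Hiro, Elif in two steps.
Hiro reaches everyone (king).
Elif reaches everyone (king).
Asha cannot reach Tomas in two steps.
Alice reaches everyone (king).
Quinn cannot reach Tomas in two steps.
Kings: Soren, Tomas, Noor, Hiro, Elif, Alice — 6.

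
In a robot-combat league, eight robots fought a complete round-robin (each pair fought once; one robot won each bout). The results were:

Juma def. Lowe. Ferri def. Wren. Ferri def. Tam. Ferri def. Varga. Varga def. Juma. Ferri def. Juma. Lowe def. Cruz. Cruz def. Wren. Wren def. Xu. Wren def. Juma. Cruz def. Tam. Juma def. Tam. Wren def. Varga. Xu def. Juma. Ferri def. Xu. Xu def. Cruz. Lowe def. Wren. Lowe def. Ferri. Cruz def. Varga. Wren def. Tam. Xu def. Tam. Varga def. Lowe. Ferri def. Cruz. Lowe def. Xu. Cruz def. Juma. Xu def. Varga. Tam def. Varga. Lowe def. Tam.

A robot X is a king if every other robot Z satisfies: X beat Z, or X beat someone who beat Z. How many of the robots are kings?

4

Juma reaches everyone (king).
Xu cannot reach Ferri in two steps.
Cruz cannot reach Ferri in two steps.
Ferri reaches everyone (king).
Varga reaches everyone (king).
Wren cannot reach Ferri in two steps.
Lowe reaches everyone (king).
Tam cannot reach Xu, Cruz, Ferri, Wren in two steps.
Kings: Juma, Ferri, Varga, Lowe — 4.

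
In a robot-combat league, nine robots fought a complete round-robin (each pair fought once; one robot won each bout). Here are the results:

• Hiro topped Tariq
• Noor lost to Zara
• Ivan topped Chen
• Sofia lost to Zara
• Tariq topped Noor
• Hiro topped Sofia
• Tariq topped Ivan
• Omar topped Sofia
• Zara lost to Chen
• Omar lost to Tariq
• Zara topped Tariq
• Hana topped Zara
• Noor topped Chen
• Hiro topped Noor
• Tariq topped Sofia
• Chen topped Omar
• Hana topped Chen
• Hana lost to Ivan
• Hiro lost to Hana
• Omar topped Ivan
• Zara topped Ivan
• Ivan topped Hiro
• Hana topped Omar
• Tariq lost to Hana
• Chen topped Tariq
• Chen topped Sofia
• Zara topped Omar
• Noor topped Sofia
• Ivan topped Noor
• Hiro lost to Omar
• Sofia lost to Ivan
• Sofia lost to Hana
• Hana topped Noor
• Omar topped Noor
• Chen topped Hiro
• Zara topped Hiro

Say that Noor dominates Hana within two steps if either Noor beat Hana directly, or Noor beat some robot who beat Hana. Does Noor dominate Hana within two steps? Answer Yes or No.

No

Noor did not beat Hana directly.
Noor beat Sofia, Chen, but each of them lost to Hana. No two-step path.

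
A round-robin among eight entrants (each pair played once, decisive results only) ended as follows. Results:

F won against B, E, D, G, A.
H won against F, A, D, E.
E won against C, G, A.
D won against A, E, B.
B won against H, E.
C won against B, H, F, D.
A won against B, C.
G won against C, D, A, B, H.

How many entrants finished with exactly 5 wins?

Win totals: A 2, B 2, C 4, D 3, E 3, F 5, G 5, H 4.
Exactly 5: F, G — 2 entrants.

2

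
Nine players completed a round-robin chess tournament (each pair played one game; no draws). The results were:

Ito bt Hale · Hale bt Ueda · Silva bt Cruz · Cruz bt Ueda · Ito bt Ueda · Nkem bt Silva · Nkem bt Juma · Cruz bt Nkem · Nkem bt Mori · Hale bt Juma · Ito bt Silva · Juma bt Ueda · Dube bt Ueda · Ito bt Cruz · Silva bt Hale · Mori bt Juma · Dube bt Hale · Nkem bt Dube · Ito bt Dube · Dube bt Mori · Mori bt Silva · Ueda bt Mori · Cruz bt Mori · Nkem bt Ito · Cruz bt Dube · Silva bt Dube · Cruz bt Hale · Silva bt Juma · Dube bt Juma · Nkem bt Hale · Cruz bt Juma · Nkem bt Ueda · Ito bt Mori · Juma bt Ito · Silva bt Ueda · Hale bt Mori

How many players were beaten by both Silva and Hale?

2

Silva beat: Dube, Juma, Ueda, Cruz, Hale.
Hale beat: Mori, Juma, Ueda.
Both beat: Juma, Ueda — 2.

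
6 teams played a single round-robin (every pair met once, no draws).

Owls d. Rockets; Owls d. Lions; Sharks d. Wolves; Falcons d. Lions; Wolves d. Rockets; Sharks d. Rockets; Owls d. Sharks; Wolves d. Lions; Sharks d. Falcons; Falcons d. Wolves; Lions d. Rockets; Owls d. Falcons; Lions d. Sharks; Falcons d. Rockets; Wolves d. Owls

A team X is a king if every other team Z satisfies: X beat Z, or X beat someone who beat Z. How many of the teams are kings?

Falcons reaches everyone (king).
Sharks reaches everyone (king).
Rockets cannot reach Falcons, Sharks, Owls, Lions, Wolves in two steps.
Owls reaches everyone (king).
Lions cannot reach Owls in two steps.
Wolves reaches everyone (king).
Kings: Falcons, Sharks, Owls, Wolves — 4.

4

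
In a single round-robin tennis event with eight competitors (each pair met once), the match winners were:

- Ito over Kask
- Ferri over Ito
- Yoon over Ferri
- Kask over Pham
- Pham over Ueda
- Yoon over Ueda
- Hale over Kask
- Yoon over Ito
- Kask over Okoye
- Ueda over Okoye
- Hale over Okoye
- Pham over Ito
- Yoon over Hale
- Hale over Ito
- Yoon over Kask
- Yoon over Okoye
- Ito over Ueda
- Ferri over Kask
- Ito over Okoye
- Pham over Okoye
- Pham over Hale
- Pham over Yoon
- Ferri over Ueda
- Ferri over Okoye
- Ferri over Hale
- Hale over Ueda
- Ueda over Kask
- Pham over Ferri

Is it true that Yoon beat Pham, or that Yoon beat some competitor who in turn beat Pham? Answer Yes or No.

Yes

Yoon did not beat Pham directly.
Yoon beat Ueda, Kask, Ito, Hale, Okoye, Ferri. Of those, Kask beat Pham.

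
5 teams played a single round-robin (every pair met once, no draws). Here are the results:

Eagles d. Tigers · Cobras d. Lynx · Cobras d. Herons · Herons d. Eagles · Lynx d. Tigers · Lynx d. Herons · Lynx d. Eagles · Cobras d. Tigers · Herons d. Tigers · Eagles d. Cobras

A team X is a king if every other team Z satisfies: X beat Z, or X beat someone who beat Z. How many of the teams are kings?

3

Cobras reaches everyone (king).
Herons cannot reach Lynx in two steps.
Eagles reaches everyone (king).
Lynx reaches everyone (king).
Tigers cannot reach Cobras, Herons, Eagles, Lynx in two steps.
Kings: Cobras, Eagles, Lynx — 3.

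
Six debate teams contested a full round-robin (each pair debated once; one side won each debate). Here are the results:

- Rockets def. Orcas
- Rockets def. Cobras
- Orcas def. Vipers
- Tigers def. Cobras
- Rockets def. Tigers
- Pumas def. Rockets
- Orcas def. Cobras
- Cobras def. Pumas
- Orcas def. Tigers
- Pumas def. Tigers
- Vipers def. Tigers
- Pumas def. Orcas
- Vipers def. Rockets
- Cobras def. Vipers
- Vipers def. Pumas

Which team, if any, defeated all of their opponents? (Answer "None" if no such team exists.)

Highest win total is Vipers with 3 (out of 5 possible).
Vipers lost to Orcas, Cobras, so no team went undefeated.

None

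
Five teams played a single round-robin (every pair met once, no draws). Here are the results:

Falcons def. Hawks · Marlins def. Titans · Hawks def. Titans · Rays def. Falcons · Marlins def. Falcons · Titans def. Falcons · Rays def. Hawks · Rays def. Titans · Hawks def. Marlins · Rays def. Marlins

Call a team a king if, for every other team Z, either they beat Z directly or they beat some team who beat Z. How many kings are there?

1

Rays reaches everyone (king).
Hawks cannot reach Rays in two steps.
Marlins cannot reach Rays in two steps.
Falcons cannot reach Rays in two steps.
Titans cannot reach Rays, Marlins in two steps.
Kings: Rays — 1.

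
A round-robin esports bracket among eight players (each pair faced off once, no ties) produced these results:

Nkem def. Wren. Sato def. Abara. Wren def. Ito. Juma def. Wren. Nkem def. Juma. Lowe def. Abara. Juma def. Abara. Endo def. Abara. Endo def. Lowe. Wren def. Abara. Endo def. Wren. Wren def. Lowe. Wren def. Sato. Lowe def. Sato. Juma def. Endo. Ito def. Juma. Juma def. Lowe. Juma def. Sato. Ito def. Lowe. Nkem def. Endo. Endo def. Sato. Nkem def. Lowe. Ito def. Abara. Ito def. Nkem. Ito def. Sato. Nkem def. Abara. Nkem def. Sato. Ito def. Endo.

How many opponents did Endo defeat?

Endo's results: beat Lowe, Wren, Abara, Sato; lost to Ito, Nkem, Juma.
That is 4 wins.

4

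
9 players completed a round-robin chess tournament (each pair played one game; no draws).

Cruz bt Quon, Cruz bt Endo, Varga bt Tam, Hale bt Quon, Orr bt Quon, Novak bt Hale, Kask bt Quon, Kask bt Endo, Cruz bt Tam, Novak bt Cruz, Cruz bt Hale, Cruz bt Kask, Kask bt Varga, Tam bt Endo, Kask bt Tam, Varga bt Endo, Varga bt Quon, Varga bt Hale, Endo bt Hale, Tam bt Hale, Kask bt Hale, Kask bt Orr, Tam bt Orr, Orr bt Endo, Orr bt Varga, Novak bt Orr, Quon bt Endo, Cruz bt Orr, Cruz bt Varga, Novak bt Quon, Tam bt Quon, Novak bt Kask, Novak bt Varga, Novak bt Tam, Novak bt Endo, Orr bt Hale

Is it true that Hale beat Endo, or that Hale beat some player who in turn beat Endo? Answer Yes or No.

Yes

Hale did not beat Endo directly.
Hale beat Quon. Of those, Quon beat Endo.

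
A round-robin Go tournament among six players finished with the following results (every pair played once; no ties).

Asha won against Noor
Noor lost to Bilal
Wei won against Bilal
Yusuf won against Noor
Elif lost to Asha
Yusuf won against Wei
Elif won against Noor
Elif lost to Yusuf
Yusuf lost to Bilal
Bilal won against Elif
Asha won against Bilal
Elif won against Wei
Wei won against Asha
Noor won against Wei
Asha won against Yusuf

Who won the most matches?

Win totals: Noor 1, Elif 2, Bilal 3, Asha 4, Wei 2, Yusuf 3.
Asha leads with 4 wins (next highest: 3).

Asha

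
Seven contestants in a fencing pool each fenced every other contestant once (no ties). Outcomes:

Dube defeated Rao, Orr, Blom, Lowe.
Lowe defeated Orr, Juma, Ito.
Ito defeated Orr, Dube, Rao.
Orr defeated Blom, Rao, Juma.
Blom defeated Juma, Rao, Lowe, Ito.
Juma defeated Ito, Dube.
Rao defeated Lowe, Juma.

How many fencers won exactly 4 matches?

2

Win totals: Juma 2, Rao 2, Blom 4, Lowe 3, Orr 3, Ito 3, Dube 4.
Exactly 4: Blom, Dube — 2 fencers.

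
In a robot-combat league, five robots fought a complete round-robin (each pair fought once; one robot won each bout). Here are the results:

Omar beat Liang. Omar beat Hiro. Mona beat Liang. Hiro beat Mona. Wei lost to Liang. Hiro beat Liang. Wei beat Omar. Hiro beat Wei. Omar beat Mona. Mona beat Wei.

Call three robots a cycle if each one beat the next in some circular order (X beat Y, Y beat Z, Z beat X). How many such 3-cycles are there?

Of the C(5,3) = 10 triples, the cyclic ones are: {Mona, Wei, Omar}; {Hiro, Wei, Omar}; {Wei, Liang, Omar}.
That is 3.

3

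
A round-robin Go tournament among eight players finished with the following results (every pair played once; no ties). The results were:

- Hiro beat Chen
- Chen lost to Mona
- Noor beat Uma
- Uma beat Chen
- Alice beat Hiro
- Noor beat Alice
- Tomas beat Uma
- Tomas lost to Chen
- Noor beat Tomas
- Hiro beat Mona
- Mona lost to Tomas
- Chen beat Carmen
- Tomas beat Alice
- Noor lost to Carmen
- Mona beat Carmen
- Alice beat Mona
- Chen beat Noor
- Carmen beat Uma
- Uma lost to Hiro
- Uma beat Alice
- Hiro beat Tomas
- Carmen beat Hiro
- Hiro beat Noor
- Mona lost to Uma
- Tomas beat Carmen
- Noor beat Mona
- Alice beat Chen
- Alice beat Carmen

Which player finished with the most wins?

Hiro

Win totals: Hiro 5, Tomas 4, Uma 3, Mona 2, Noor 4, Alice 4, Chen 3, Carmen 3.
Hiro leads with 5 wins (next highest: 4).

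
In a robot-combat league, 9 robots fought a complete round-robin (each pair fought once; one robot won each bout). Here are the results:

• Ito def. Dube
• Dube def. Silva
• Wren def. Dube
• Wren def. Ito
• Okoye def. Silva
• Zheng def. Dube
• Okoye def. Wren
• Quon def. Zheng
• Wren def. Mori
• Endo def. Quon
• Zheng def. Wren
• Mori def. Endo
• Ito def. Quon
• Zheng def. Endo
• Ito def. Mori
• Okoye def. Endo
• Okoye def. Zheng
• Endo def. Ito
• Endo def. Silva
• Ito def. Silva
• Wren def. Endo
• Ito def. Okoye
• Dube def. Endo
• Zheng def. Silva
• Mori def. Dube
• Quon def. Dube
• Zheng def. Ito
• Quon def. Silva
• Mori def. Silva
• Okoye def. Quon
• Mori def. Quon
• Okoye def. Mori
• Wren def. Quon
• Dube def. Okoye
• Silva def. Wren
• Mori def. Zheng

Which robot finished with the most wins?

Win totals: Wren 5, Ito 5, Silva 1, Okoye 6, Zheng 5, Quon 3, Endo 3, Dube 3, Mori 5.
Okoye leads with 6 wins (next highest: 5).

Okoye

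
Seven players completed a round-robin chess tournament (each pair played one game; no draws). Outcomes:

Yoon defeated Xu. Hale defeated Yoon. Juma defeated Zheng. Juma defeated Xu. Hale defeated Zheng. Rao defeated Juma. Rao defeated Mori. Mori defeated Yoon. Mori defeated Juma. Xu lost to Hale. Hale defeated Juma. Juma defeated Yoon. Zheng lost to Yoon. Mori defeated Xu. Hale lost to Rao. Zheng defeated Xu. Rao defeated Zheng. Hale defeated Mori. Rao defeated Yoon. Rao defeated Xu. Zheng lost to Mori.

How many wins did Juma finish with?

Juma's results: beat Xu, Zheng, Yoon; lost to Hale, Mori, Rao.
That is 3 wins.

3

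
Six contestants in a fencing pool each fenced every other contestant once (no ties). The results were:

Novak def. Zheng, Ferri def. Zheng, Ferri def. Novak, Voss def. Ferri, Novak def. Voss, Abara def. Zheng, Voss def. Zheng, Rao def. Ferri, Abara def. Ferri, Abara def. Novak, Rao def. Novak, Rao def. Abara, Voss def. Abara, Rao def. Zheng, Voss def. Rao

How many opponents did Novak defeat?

2

Novak's results: beat Zheng, Voss; lost to Ferri, Rao, Abara.
That is 2 wins.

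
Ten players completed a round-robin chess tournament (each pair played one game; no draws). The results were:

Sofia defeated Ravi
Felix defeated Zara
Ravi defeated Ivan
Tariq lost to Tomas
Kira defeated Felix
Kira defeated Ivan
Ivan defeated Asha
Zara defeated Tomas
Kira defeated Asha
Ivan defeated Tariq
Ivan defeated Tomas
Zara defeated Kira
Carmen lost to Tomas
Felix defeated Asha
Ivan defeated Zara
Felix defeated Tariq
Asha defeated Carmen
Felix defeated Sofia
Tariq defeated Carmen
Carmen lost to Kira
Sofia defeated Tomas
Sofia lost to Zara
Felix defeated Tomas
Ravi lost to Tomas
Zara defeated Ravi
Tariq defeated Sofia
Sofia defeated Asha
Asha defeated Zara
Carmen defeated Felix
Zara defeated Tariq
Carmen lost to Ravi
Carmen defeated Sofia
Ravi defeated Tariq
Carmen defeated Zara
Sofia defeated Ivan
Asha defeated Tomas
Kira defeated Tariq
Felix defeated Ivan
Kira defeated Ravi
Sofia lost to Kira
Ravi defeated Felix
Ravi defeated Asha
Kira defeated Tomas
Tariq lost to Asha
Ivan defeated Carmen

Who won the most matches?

Kira

Win totals: Felix 6, Sofia 4, Carmen 3, Tariq 2, Tomas 3, Asha 4, Zara 5, Ivan 5, Kira 8, Ravi 5.
Kira leads with 8 wins (next highest: 6).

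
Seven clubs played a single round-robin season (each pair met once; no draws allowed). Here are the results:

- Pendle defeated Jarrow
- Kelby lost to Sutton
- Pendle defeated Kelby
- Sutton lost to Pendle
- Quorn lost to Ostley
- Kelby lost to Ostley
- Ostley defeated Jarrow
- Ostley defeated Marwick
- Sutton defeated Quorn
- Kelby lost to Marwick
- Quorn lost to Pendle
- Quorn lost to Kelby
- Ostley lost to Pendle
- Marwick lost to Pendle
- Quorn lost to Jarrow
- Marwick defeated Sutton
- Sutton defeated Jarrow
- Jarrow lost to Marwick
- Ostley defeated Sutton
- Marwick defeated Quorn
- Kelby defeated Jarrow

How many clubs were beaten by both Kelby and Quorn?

Kelby beat: Quorn, Jarrow.
Quorn beat: no one.
No one was beaten by both.

0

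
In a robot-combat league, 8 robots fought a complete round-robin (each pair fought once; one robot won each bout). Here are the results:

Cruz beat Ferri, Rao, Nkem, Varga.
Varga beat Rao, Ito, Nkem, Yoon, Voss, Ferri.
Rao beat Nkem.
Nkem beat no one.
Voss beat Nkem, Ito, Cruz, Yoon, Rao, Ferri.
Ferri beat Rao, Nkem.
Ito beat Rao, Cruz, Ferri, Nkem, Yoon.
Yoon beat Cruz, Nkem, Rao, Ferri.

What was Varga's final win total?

Varga's results: beat Ferri, Voss, Ito, Nkem, Rao, Yoon; lost to Cruz.
That is 6 wins.

6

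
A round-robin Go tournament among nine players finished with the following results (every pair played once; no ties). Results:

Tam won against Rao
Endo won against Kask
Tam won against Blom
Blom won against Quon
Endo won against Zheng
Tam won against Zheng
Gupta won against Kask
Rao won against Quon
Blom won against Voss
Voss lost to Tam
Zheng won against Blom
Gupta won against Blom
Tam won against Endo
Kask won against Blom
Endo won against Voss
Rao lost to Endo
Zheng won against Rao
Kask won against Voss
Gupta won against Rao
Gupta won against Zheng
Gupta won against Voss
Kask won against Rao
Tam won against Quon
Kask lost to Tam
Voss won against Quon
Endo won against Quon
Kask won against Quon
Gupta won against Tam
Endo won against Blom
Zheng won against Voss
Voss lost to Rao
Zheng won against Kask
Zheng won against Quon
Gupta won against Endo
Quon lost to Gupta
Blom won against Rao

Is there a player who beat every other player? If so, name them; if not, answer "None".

Gupta has 8 wins out of 8 opponents — a perfect record.

Gupta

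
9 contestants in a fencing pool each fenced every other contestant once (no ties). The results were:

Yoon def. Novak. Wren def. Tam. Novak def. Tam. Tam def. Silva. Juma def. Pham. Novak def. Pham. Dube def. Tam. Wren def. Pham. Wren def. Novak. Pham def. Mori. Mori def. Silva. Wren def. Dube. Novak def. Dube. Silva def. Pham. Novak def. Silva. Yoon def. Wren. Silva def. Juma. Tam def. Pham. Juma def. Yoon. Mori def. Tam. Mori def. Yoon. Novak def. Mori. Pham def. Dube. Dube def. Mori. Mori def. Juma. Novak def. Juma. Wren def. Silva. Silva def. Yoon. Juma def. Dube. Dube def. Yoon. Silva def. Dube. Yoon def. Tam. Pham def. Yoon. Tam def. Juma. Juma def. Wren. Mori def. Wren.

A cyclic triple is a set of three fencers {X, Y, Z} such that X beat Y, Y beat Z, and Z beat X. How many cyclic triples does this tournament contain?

25

Win totals: Mori 5, Wren 5, Yoon 3, Dube 3, Tam 3, Silva 4, Juma 4, Pham 3, Novak 6.
A fencer with w wins dominates both others in C(w,2) triples; summing gives 10 + 10 + 3 + 3 + 3 + 6 + 6 + 3 + 15 = 59 transitive triples.
Total triples C(9,3) = 84, so cyclic triples = 84 − 59 = 25.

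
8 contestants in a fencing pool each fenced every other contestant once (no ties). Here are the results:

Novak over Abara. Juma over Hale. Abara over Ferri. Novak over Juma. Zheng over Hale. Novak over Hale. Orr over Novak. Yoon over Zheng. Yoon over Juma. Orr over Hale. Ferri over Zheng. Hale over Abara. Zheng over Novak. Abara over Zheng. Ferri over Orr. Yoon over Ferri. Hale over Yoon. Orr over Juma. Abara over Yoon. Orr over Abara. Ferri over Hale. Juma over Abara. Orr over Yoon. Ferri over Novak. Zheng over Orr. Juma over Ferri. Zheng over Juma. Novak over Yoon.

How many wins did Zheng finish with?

4

Zheng's results: beat Novak, Hale, Orr, Juma; lost to Ferri, Yoon, Abara.
That is 4 wins.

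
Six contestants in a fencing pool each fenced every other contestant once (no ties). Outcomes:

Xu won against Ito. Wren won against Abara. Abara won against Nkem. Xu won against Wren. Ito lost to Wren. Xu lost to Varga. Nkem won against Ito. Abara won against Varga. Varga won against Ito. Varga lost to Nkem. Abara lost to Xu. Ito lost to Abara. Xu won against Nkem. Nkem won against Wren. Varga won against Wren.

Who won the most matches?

Xu

Win totals: Ito 0, Abara 3, Xu 4, Varga 3, Nkem 3, Wren 2.
Xu leads with 4 wins (next highest: 3).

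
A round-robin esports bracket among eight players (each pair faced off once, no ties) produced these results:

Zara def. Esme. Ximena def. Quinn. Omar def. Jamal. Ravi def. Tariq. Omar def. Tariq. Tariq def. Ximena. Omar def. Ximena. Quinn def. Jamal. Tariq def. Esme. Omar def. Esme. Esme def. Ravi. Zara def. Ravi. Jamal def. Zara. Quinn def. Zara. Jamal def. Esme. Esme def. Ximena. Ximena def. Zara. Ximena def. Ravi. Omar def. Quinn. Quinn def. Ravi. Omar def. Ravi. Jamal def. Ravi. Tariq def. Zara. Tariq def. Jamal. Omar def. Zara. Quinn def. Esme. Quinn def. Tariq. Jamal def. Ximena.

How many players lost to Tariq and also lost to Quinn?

Tariq beat: Zara, Esme, Ximena, Jamal.
Quinn beat: Zara, Esme, Ravi, Tariq, Jamal.
Both beat: Zara, Esme, Jamal — 3.

3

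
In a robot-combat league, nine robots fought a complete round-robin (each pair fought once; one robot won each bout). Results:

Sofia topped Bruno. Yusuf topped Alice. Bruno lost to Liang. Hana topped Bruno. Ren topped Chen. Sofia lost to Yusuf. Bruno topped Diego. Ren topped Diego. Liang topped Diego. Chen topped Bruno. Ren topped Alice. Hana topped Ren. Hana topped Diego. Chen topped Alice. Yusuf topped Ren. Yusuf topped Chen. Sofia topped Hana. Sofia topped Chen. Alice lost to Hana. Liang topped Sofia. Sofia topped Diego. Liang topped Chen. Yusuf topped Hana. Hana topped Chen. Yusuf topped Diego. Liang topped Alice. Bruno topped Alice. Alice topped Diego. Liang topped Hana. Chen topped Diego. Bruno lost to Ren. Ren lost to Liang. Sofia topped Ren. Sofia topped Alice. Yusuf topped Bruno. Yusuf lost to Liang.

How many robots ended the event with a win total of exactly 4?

Win totals: Yusuf 7, Hana 5, Chen 3, Sofia 6, Ren 4, Diego 0, Liang 8, Bruno 2, Alice 1.
Exactly 4: Ren — 1 robot.

1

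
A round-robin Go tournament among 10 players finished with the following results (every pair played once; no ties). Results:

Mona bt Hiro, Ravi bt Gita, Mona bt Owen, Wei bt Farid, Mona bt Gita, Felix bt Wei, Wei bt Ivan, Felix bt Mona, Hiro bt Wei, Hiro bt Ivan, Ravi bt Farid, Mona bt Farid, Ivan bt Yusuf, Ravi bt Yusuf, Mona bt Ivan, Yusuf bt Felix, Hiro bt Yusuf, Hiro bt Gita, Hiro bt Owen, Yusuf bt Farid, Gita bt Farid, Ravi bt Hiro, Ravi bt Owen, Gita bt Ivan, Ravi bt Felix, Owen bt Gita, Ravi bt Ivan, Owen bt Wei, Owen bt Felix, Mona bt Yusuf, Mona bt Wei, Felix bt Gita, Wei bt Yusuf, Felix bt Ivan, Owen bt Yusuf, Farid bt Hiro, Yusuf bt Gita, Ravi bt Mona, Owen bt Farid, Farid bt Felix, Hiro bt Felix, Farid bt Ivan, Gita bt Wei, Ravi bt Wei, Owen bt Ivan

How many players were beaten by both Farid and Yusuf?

1

Farid beat: Ivan, Hiro, Felix.
Yusuf beat: Farid, Felix, Gita.
Both beat: Felix — 1.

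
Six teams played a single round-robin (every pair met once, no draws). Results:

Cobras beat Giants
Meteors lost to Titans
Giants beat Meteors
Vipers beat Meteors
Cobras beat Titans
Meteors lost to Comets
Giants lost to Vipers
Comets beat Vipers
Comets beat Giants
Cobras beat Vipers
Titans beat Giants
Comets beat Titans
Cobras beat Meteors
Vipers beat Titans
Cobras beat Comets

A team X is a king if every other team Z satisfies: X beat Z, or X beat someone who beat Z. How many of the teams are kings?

Vipers cannot reach Cobras, Comets in two steps.
Cobras reaches everyone (king).
Giants cannot reach Vipers, Cobras, Comets, Titans in two steps.
Comets cannot reach Cobras in two steps.
Meteors cannot reach Vipers, Cobras, Giants, Comets, Titans in two steps.
Titans cannot reach Vipers, Cobras, Comets in two steps.
Kings: Cobras — 1.

1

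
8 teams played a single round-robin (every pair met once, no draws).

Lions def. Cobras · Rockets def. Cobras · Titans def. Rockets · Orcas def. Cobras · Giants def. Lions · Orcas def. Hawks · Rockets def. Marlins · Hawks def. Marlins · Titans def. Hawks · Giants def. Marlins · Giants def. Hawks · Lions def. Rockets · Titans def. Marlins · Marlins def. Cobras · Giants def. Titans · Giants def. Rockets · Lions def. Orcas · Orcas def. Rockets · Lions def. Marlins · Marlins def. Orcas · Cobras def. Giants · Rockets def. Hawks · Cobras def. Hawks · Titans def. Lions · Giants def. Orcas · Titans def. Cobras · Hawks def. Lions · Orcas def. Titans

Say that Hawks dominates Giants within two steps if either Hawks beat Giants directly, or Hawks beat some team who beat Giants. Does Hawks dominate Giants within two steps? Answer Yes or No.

No

Hawks did not beat Giants directly.
Hawks beat Lions, Marlins, but each of them lost to Giants. No two-step path.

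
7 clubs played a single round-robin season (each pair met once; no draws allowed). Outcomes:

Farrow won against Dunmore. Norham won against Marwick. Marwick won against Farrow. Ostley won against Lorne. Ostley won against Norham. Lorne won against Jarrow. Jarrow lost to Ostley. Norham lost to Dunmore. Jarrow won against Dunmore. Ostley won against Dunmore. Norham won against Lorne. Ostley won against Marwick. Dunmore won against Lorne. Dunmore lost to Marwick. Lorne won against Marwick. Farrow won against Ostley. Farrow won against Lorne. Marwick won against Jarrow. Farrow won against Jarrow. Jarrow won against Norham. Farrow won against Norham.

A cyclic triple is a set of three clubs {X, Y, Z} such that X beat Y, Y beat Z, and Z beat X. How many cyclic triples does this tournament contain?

8

Win totals: Marwick 3, Jarrow 2, Lorne 2, Dunmore 2, Farrow 5, Norham 2, Ostley 5.
A club with w wins dominates both others in C(w,2) triples; summing gives 3 + 1 + 1 + 1 + 10 + 1 + 10 = 27 transitive triples.
Total triples C(7,3) = 35, so cyclic triples = 35 − 27 = 8.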